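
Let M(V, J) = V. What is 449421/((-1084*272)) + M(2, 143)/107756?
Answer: -12106804895/7942910272 ≈ -1.5242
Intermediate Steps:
449421/((-1084*272)) + M(2, 143)/107756 = 449421/((-1084*272)) + 2/107756 = 449421/(-294848) + 2*(1/107756) = 449421*(-1/294848) + 1/53878 = -449421/294848 + 1/53878 = -12106804895/7942910272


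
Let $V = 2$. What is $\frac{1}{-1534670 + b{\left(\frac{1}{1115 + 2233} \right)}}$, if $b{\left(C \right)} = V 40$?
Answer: $- \frac{1}{1534590} \approx -6.5164 \cdot 10^{-7}$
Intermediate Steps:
$b{\left(C \right)} = 80$ ($b{\left(C \right)} = 2 \cdot 40 = 80$)
$\frac{1}{-1534670 + b{\left(\frac{1}{1115 + 2233} \right)}} = \frac{1}{-1534670 + 80} = \frac{1}{-1534590} = - \frac{1}{1534590}$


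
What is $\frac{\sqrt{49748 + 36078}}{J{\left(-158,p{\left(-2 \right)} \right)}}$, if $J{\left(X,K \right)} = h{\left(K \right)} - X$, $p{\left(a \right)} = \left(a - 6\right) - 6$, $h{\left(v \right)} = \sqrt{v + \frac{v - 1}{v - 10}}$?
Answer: $\frac{1264 \sqrt{85826}}{199819} - \frac{4 i \sqrt{4591691}}{199819} \approx 1.8532 - 0.042895 i$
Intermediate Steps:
$h{\left(v \right)} = \sqrt{v + \frac{-1 + v}{-10 + v}}$
$p{\left(a \right)} = -12 + a$ ($p{\left(a \right)} = \left(-6 + a\right) - 6 = -12 + a$)
$J{\left(X,K \right)} = \sqrt{\frac{-1 + K + K \left(-10 + K\right)}{-10 + K}} - X$
$\frac{\sqrt{49748 + 36078}}{J{\left(-158,p{\left(-2 \right)} \right)}} = \frac{\sqrt{49748 + 36078}}{\sqrt{\frac{-1 - 14 + \left(-12 - 2\right) \left(-10 - 14\right)}{-10 - 14}} - -158} = \frac{\sqrt{85826}}{\sqrt{\frac{-1 - 14 - 14 \left(-10 - 14\right)}{-10 - 14}} + 158} = \frac{\sqrt{85826}}{\sqrt{\frac{-1 - 14 - -336}{-24}} + 158} = \frac{\sqrt{85826}}{\sqrt{- \frac{-1 - 14 + 336}{24}} + 158} = \frac{\sqrt{85826}}{\sqrt{\left(- \frac{1}{24}\right) 321} + 158} = \frac{\sqrt{85826}}{\sqrt{- \frac{107}{8}} + 158} = \frac{\sqrt{85826}}{\frac{i \sqrt{214}}{4} + 158} = \frac{\sqrt{85826}}{158 + \frac{i \sqrt{214}}{4}}$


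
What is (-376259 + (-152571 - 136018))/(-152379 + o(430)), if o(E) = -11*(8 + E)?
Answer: 221616/52399 ≈ 4.2294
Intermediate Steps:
o(E) = -88 - 11*E
(-376259 + (-152571 - 136018))/(-152379 + o(430)) = (-376259 + (-152571 - 136018))/(-152379 + (-88 - 11*430)) = (-376259 - 288589)/(-152379 + (-88 - 4730)) = -664848/(-152379 - 4818) = -664848/(-157197) = -664848*(-1/157197) = 221616/52399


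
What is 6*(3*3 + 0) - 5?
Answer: 49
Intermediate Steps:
6*(3*3 + 0) - 5 = 6*(9 + 0) - 5 = 6*9 - 5 = 54 - 5 = 49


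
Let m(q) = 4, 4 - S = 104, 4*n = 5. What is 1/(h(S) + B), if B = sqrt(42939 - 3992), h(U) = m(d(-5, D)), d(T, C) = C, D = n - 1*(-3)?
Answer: -4/38931 + sqrt(38947)/38931 ≈ 0.0049665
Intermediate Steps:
n = 5/4 (n = (1/4)*5 = 5/4 ≈ 1.2500)
S = -100 (S = 4 - 1*104 = 4 - 104 = -100)
D = 17/4 (D = 5/4 - 1*(-3) = 5/4 + 3 = 17/4 ≈ 4.2500)
h(U) = 4
B = sqrt(38947) ≈ 197.35
1/(h(S) + B) = 1/(4 + sqrt(38947))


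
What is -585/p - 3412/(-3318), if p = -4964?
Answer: 9439099/8235276 ≈ 1.1462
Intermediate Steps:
-585/p - 3412/(-3318) = -585/(-4964) - 3412/(-3318) = -585*(-1/4964) - 3412*(-1/3318) = 585/4964 + 1706/1659 = 9439099/8235276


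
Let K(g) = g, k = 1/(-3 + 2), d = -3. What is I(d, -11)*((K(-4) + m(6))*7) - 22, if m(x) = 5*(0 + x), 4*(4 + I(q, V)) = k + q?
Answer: -932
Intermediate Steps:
k = -1 (k = 1/(-1) = -1)
I(q, V) = -17/4 + q/4 (I(q, V) = -4 + (-1 + q)/4 = -4 + (-¼ + q/4) = -17/4 + q/4)
m(x) = 5*x
I(d, -11)*((K(-4) + m(6))*7) - 22 = (-17/4 + (¼)*(-3))*((-4 + 5*6)*7) - 22 = (-17/4 - ¾)*((-4 + 30)*7) - 22 = -130*7 - 22 = -5*182 - 22 = -910 - 22 = -932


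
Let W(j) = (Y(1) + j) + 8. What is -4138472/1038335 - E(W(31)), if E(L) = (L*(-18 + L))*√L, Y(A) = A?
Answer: -4138472/1038335 - 1760*√10 ≈ -5569.6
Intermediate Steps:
W(j) = 9 + j (W(j) = (1 + j) + 8 = 9 + j)
E(L) = L^(3/2)*(-18 + L)
-4138472/1038335 - E(W(31)) = -4138472/1038335 - (9 + 31)^(3/2)*(-18 + (9 + 31)) = -4138472*1/1038335 - 40^(3/2)*(-18 + 40) = -4138472/1038335 - 80*√10*22 = -4138472/1038335 - 1760*√10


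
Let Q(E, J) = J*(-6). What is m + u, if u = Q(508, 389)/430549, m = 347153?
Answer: 149466374663/430549 ≈ 3.4715e+5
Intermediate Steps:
Q(E, J) = -6*J
u = -2334/430549 (u = -6*389/430549 = -2334*1/430549 = -2334/430549 ≈ -0.0054210)
m + u = 347153 - 2334/430549 = 149466374663/430549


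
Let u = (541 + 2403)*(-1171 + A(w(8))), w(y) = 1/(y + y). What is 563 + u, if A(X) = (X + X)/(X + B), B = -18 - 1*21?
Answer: -2147400291/623 ≈ -3.4469e+6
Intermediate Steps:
B = -39 (B = -18 - 21 = -39)
w(y) = 1/(2*y)
A(X) = 2*X/(-39 + X) (A(X) = (X + X)/(X - 39) = (2*X)/(-39 + X) = 2*X/(-39 + X))
u = -2147751040/623 (u = (541 + 2403)*(-1171 + 2*((½)/8)/(-39 + (½)/8)) = 2944*(-1171 + 2*((½)*(⅛))/(-39 + (½)*(⅛))) = 2944*(-1171 + 2*(1/16)/(-39 + 1/16)) = 2944*(-1171 + 2*(1/16)/(-623/16)) = 2944*(-1171 + 2*(1/16)*(-16/623)) = 2944*(-1171 - 2/623) = 2944*(-729535/623) = -2147751040/623 ≈ -3.4474e+6)
563 + u = 563 - 2147751040/623 = -2147400291/623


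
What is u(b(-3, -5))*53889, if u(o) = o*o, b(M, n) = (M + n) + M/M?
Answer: 2640561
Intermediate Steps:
b(M, n) = 1 + M + n (b(M, n) = (M + n) + 1 = 1 + M + n)
u(o) = o**2
u(b(-3, -5))*53889 = (1 - 3 - 5)**2*53889 = (-7)**2*53889 = 49*53889 = 2640561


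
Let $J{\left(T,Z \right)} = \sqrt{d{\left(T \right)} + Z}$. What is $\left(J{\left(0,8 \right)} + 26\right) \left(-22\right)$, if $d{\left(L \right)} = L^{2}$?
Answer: $-572 - 44 \sqrt{2} \approx -634.23$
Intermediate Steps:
$J{\left(T,Z \right)} = \sqrt{Z + T^{2}}$ ($J{\left(T,Z \right)} = \sqrt{T^{2} + Z} = \sqrt{Z + T^{2}}$)
$\left(J{\left(0,8 \right)} + 26\right) \left(-22\right) = \left(\sqrt{8 + 0^{2}} + 26\right) \left(-22\right) = \left(\sqrt{8 + 0} + 26\right) \left(-22\right) = \left(\sqrt{8} + 26\right) \left(-22\right) = \left(2 \sqrt{2} + 26\right) \left(-22\right) = \left(26 + 2 \sqrt{2}\right) \left(-22\right) = -572 - 44 \sqrt{2}$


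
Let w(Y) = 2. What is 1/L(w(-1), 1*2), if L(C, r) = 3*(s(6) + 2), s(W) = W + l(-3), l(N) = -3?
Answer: 1/15 ≈ 0.066667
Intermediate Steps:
s(W) = -3 + W (s(W) = W - 3 = -3 + W)
L(C, r) = 15 (L(C, r) = 3*((-3 + 6) + 2) = 3*(3 + 2) = 3*5 = 15)
1/L(w(-1), 1*2) = 1/15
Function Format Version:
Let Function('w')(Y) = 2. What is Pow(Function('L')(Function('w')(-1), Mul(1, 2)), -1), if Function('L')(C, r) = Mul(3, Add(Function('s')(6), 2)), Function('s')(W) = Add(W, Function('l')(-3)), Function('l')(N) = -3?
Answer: Rational(1, 15) ≈ 0.066667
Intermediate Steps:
Function('s')(W) = Add(-3, W) (Function('s')(W) = Add(W, -3) = Add(-3, W))
Function('L')(C, r) = 15 (Function('L')(C, r) = Mul(3, Add(Add(-3, 6), 2)) = Mul(3, Add(3, 2)) = Mul(3, 5) = 15)
Pow(Function('L')(Function('w')(-1), Mul(1, 2)), -1) = Pow(15, -1) = Rational(1, 15)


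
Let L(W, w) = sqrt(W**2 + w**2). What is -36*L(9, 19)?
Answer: -36*sqrt(442) ≈ -756.86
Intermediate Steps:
-36*L(9, 19) = -36*sqrt(9**2 + 19**2) = -36*sqrt(81 + 361) = -36*sqrt(442)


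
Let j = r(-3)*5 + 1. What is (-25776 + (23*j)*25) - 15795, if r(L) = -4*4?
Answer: -86996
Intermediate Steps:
r(L) = -16
j = -79 (j = -16*5 + 1 = -80 + 1 = -79)
(-25776 + (23*j)*25) - 15795 = (-25776 + (23*(-79))*25) - 15795 = (-25776 - 1817*25) - 15795 = (-25776 - 45425) - 15795 = -71201 - 15795 = -86996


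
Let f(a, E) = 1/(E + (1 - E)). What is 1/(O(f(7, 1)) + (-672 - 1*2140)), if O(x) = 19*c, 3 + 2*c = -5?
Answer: -1/2888 ≈ -0.00034626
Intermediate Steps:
c = -4 (c = -3/2 + (½)*(-5) = -3/2 - 5/2 = -4)
f(a, E) = 1 (f(a, E) = 1/1 = 1)
O(x) = -76 (O(x) = 19*(-4) = -76)
1/(O(f(7, 1)) + (-672 - 1*2140)) = 1/(-76 + (-672 - 1*2140)) = 1/(-76 + (-672 - 2140)) = 1/(-76 - 2812) = 1/(-2888) = -1/2888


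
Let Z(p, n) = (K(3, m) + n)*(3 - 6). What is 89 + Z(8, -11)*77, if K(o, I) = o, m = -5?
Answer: 1937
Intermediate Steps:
Z(p, n) = -9 - 3*n (Z(p, n) = (3 + n)*(3 - 6) = (3 + n)*(-3) = -9 - 3*n)
89 + Z(8, -11)*77 = 89 + (-9 - 3*(-11))*77 = 89 + (-9 + 33)*77 = 89 + 24*77 = 89 + 1848 = 1937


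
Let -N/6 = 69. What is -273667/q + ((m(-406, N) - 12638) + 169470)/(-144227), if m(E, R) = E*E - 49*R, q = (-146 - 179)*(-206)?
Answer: -62363990709/9655997650 ≈ -6.4586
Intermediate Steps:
q = 66950 (q = -325*(-206) = 66950)
N = -414 (N = -6*69 = -414)
m(E, R) = E**2 - 49*R
-273667/q + ((m(-406, N) - 12638) + 169470)/(-144227) = -273667/66950 + ((((-406)**2 - 49*(-414)) - 12638) + 169470)/(-144227) = -273667*1/66950 + (((164836 + 20286) - 12638) + 169470)*(-1/144227) = -273667/66950 + ((185122 - 12638) + 169470)*(-1/144227) = -273667/66950 + (172484 + 169470)*(-1/144227) = -273667/66950 + 341954*(-1/144227) = -273667/66950 - 341954/144227 = -62363990709/9655997650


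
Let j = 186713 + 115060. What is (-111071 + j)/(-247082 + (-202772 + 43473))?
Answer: -190702/406381 ≈ -0.46927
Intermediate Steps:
j = 301773
(-111071 + j)/(-247082 + (-202772 + 43473)) = (-111071 + 301773)/(-247082 + (-202772 + 43473)) = 190702/(-247082 - 159299) = 190702/(-406381) = 190702*(-1/406381) = -190702/406381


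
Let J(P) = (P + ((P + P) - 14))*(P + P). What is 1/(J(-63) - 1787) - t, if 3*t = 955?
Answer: -22720402/71373 ≈ -318.33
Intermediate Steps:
t = 955/3 (t = (1/3)*955 = 955/3 ≈ 318.33)
J(P) = 2*P*(-14 + 3*P) (J(P) = (P + (2*P - 14))*(2*P) = (P + (-14 + 2*P))*(2*P) = (-14 + 3*P)*(2*P) = 2*P*(-14 + 3*P))
1/(J(-63) - 1787) - t = 1/(2*(-63)*(-14 + 3*(-63)) - 1787) - 1*955/3 = 1/(2*(-63)*(-14 - 189) - 1787) - 955/3 = 1/(2*(-63)*(-203) - 1787) - 955/3 = 1/(25578 - 1787) - 955/3 = 1/23791 - 955/3 = -22720402/71373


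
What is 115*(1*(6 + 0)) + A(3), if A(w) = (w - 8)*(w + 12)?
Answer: 615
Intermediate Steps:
A(w) = (-8 + w)*(12 + w)
115*(1*(6 + 0)) + A(3) = 115*(1*(6 + 0)) + (-96 + 3² + 4*3) = 115*(1*6) + (-96 + 9 + 12) = 115*6 - 75 = 690 - 75 = 615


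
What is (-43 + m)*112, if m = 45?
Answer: 224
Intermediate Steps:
(-43 + m)*112 = (-43 + 45)*112 = 2*112 = 224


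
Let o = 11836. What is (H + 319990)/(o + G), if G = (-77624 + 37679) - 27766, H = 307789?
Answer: -627779/55875 ≈ -11.235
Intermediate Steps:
G = -67711 (G = -39945 - 27766 = -67711)
(H + 319990)/(o + G) = (307789 + 319990)/(11836 - 67711) = 627779/(-55875) = 627779*(-1/55875) = -627779/55875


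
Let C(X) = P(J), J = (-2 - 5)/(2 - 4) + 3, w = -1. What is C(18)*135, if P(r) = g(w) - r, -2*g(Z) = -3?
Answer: -675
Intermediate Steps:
g(Z) = 3/2 (g(Z) = -½*(-3) = 3/2)
J = 13/2 (J = -7/(-2) + 3 = -7*(-½) + 3 = 7/2 + 3 = 13/2 ≈ 6.5000)
P(r) = 3/2 - r
C(X) = -5 (C(X) = 3/2 - 1*13/2 = 3/2 - 13/2 = -5)
C(18)*135 = -5*135 = -675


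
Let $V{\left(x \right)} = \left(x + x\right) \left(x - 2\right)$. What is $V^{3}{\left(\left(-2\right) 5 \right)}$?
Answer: $13824000$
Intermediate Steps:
$V{\left(x \right)} = 2 x \left(-2 + x\right)$
$V^{3}{\left(\left(-2\right) 5 \right)} = \left(2 \left(\left(-2\right) 5\right) \left(-2 - 10\right)\right)^{3} = \left(2 \left(-10\right) \left(-2 - 10\right)\right)^{3} = \left(2 \left(-10\right) \left(-12\right)\right)^{3} = 240^{3} = 13824000$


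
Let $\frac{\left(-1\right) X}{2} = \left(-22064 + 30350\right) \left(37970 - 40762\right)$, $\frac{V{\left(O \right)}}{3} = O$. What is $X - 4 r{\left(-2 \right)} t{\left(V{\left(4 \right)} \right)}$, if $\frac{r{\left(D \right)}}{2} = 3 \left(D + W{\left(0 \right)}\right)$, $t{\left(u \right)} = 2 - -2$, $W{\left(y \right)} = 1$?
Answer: $4441826304$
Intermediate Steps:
$V{\left(O \right)} = 3 O$
$t{\left(u \right)} = 4$ ($t{\left(u \right)} = 2 + 2 = 4$)
$r{\left(D \right)} = 6 + 6 D$ ($r{\left(D \right)} = 2 \cdot 3 \left(D + 1\right) = 2 \cdot 3 \left(1 + D\right) = 2 \left(3 + 3 D\right) = 6 + 6 D$)
$X = 46269024$ ($X = - 2 \left(-22064 + 30350\right) \left(37970 - 40762\right) = - 2 \cdot 8286 \left(-2792\right) = \left(-2\right) \left(-23134512\right) = 46269024$)
$X - 4 r{\left(-2 \right)} t{\left(V{\left(4 \right)} \right)} = 46269024 - 4 \left(6 + 6 \left(-2\right)\right) 4 = 46269024 - 4 \left(6 - 12\right) 4 = 46269024 \left(-4\right) \left(-6\right) 4 = 46269024 \cdot 24 \cdot 4 = 46269024 \cdot 96 = 4441826304$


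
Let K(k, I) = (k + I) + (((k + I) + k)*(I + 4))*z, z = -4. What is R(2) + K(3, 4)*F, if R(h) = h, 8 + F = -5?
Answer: 4071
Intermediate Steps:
F = -13 (F = -8 - 5 = -13)
K(k, I) = I + k - 4*(4 + I)*(I + 2*k) (K(k, I) = (k + I) + (((k + I) + k)*(I + 4))*(-4) = (I + k) + (((I + k) + k)*(4 + I))*(-4) = (I + k) + ((I + 2*k)*(4 + I))*(-4) = (I + k) + ((4 + I)*(I + 2*k))*(-4) = (I + k) - 4*(4 + I)*(I + 2*k) = I + k - 4*(4 + I)*(I + 2*k))
R(2) + K(3, 4)*F = 2 + (-31*3 - 15*4 - 4*4² - 8*4*3)*(-13) = 2 + (-93 - 60 - 4*16 - 96)*(-13) = 2 + (-93 - 60 - 64 - 96)*(-13) = 2 - 313*(-13) = 2 + 4069 = 4071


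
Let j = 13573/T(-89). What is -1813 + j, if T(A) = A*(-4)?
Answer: -631855/356 ≈ -1774.9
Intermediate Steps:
T(A) = -4*A
j = 13573/356 (j = 13573/((-4*(-89))) = 13573/356 ≈ 38.126)
-1813 + j = -1813 + 13573/356 = -631855/356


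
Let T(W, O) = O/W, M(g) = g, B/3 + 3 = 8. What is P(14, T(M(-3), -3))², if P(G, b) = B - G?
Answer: 1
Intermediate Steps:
B = 15 (B = -9 + 3*8 = -9 + 24 = 15)
P(G, b) = 15 - G
P(14, T(M(-3), -3))² = (15 - 1*14)² = (15 - 14)² = 1² = 1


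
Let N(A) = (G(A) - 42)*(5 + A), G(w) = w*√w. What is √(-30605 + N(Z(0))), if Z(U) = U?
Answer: I*√30815 ≈ 175.54*I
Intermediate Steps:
G(w) = w^(3/2)
N(A) = (-42 + A^(3/2))*(5 + A) (N(A) = (A^(3/2) - 42)*(5 + A) = (-42 + A^(3/2))*(5 + A))
√(-30605 + N(Z(0))) = √(-30605 + (-210 + 0^(5/2) - 42*0 + 5*0^(3/2))) = √(-30605 + (-210 + 0 + 0 + 5*0)) = √(-30605 + (-210 + 0 + 0 + 0)) = √(-30605 - 210) = √(-30815) = I*√30815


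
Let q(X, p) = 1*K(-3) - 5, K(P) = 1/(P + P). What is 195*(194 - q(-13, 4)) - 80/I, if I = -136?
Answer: 1320495/34 ≈ 38838.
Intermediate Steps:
K(P) = 1/(2*P)
q(X, p) = -31/6 (q(X, p) = 1*((1/2)/(-3)) - 5 = 1*((1/2)*(-1/3)) - 5 = 1*(-1/6) - 5 = -1/6 - 5 = -31/6)
195*(194 - q(-13, 4)) - 80/I = 195*(194 - 1*(-31/6)) - 80/(-136) = 195*(194 + 31/6) - 80*(-1/136) = 195*(1195/6) + 10/17 = 77675/2 + 10/17 = 1320495/34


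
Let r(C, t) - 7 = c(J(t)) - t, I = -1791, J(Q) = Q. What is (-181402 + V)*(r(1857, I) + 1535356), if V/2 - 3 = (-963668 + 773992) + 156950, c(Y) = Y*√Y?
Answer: -379443390592 + 1326314304*I*√199 ≈ -3.7944e+11 + 1.871e+10*I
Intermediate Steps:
c(Y) = Y^(3/2)
V = -65446 (V = 6 + 2*((-963668 + 773992) + 156950) = 6 + 2*(-189676 + 156950) = 6 + 2*(-32726) = 6 - 65452 = -65446)
r(C, t) = 7 + t^(3/2) - t (r(C, t) = 7 + (t^(3/2) - t) = 7 + t^(3/2) - t)
(-181402 + V)*(r(1857, I) + 1535356) = (-181402 - 65446)*((7 + (-1791)^(3/2) - 1*(-1791)) + 1535356) = -246848*((7 - 5373*I*√199 + 1791) + 1535356) = -246848*((1798 - 5373*I*√199) + 1535356) = -246848*(1537154 - 5373*I*√199) = -379443390592 + 1326314304*I*√199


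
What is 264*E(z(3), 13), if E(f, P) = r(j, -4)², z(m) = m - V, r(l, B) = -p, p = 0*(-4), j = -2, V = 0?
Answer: 0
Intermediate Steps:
p = 0
r(l, B) = 0 (r(l, B) = -1*0 = 0)
z(m) = m (z(m) = m - 1*0 = m + 0 = m)
E(f, P) = 0 (E(f, P) = 0² = 0)
264*E(z(3), 13) = 264*0 = 0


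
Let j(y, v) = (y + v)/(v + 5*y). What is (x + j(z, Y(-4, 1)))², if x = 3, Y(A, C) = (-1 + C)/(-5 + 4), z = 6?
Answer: 256/25 ≈ 10.240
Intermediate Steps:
Y(A, C) = 1 - C (Y(A, C) = (-1 + C)/(-1) = (-1 + C)*(-1) = 1 - C)
j(y, v) = (v + y)/(v + 5*y)
(x + j(z, Y(-4, 1)))² = (3 + ((1 - 1*1) + 6)/((1 - 1*1) + 5*6))² = (3 + ((1 - 1) + 6)/((1 - 1) + 30))² = (3 + (0 + 6)/(0 + 30))² = (3 + 6/30)² = (3 + (1/30)*6)² = (3 + ⅕)² = (16/5)² = 256/25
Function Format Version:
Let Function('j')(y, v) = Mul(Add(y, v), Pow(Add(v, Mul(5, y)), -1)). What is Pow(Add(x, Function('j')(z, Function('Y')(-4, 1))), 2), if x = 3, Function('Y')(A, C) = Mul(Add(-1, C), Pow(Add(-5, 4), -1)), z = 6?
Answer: Rational(256, 25) ≈ 10.240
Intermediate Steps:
Function('Y')(A, C) = Add(1, Mul(-1, C)) (Function('Y')(A, C) = Mul(Add(-1, C), Pow(-1, -1)) = Mul(Add(-1, C), -1) = Add(1, Mul(-1, C)))
Function('j')(y, v) = Mul(Pow(Add(v, Mul(5, y)), -1), Add(v, y)) (Function('j')(y, v) = Mul(Add(v, y), Pow(Add(v, Mul(5, y)), -1)) = Mul(Pow(Add(v, Mul(5, y)), -1), Add(v, y)))
Pow(Add(x, Function('j')(z, Function('Y')(-4, 1))), 2) = Pow(Add(3, Mul(Pow(Add(Add(1, Mul(-1, 1)), Mul(5, 6)), -1), Add(Add(1, Mul(-1, 1)), 6))), 2) = Pow(Add(3, Mul(Pow(Add(Add(1, -1), 30), -1), Add(Add(1, -1), 6))), 2) = Pow(Add(3, Mul(Pow(Add(0, 30), -1), Add(0, 6))), 2) = Pow(Add(3, Mul(Pow(30, -1), 6)), 2) = Pow(Add(3, Mul(Rational(1, 30), 6)), 2) = Pow(Add(3, Rational(1, 5)), 2) = Pow(Rational(16, 5), 2) = Rational(256, 25)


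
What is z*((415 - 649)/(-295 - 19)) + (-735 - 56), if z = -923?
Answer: -232178/157 ≈ -1478.8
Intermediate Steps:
z*((415 - 649)/(-295 - 19)) + (-735 - 56) = -923*(415 - 649)/(-295 - 19) + (-735 - 56) = -(-215982)/(-314) - 791 = -(-215982)*(-1)/314 - 791 = -923*117/157 - 791 = -107991/157 - 791 = -232178/157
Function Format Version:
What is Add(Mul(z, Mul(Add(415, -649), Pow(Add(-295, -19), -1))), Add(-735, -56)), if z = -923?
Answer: Rational(-232178, 157) ≈ -1478.8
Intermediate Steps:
Add(Mul(z, Mul(Add(415, -649), Pow(Add(-295, -19), -1))), Add(-735, -56)) = Add(Mul(-923, Mul(Add(415, -649), Pow(Add(-295, -19), -1))), Add(-735, -56)) = Add(Mul(-923, Mul(-234, Pow(-314, -1))), -791) = Add(Mul(-923, Mul(-234, Rational(-1, 314))), -791) = Add(Mul(-923, Rational(117, 157)), -791) = Add(Rational(-107991, 157), -791) = Rational(-232178, 157)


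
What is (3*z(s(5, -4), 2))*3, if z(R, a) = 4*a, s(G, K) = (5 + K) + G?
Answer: 72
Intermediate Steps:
s(G, K) = 5 + G + K
(3*z(s(5, -4), 2))*3 = (3*(4*2))*3 = (3*8)*3 = 24*3 = 72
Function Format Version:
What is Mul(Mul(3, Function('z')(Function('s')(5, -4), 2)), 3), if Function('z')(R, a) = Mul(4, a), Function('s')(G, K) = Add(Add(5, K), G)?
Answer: 72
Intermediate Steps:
Function('s')(G, K) = Add(5, G, K)
Mul(Mul(3, Function('z')(Function('s')(5, -4), 2)), 3) = Mul(Mul(3, Mul(4, 2)), 3) = Mul(Mul(3, 8), 3) = Mul(24, 3) = 72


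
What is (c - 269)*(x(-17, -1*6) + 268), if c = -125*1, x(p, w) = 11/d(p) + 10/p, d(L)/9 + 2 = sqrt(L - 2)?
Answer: -370615312/3519 + 4334*I*sqrt(19)/207 ≈ -1.0532e+5 + 91.263*I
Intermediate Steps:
d(L) = -18 + 9*sqrt(-2 + L) (d(L) = -18 + 9*sqrt(L - 2) = -18 + 9*sqrt(-2 + L))
x(p, w) = 10/p + 11/(-18 + 9*sqrt(-2 + p)) (x(p, w) = 11/(-18 + 9*sqrt(-2 + p)) + 10/p = 10/p + 11/(-18 + 9*sqrt(-2 + p)))
c = -125
(c - 269)*(x(-17, -1*6) + 268) = (-125 - 269)*((10/(-17) + 11/(-18 + 9*sqrt(-2 - 17))) + 268) = -394*((10*(-1/17) + 11/(-18 + 9*sqrt(-19))) + 268) = -394*((-10/17 + 11/(-18 + 9*(I*sqrt(19)))) + 268) = -394*((-10/17 + 11/(-18 + 9*I*sqrt(19))) + 268) = -394*(4546/17 + 11/(-18 + 9*I*sqrt(19))) = -1791124/17 - 4334/(-18 + 9*I*sqrt(19))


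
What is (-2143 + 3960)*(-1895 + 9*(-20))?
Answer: -3770275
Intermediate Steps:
(-2143 + 3960)*(-1895 + 9*(-20)) = 1817*(-1895 - 180) = 1817*(-2075) = -3770275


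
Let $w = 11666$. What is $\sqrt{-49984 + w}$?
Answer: $7 i \sqrt{782} \approx 195.75 i$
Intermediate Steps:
$\sqrt{-49984 + w} = \sqrt{-49984 + 11666} = \sqrt{-38318} = 7 i \sqrt{782}$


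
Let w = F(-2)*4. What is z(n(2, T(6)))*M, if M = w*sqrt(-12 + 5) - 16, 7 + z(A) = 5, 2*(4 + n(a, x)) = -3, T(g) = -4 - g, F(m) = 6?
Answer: 32 - 48*I*sqrt(7) ≈ 32.0 - 127.0*I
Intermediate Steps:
n(a, x) = -11/2 (n(a, x) = -4 + (1/2)*(-3) = -4 - 3/2 = -11/2)
z(A) = -2 (z(A) = -7 + 5 = -2)
w = 24 (w = 6*4 = 24)
M = -16 + 24*I*sqrt(7) (M = 24*sqrt(-12 + 5) - 16 = 24*sqrt(-7) - 16 = 24*(I*sqrt(7)) - 16 = 24*I*sqrt(7) - 16 = -16 + 24*I*sqrt(7) ≈ -16.0 + 63.498*I)
z(n(2, T(6)))*M = -2*(-16 + 24*I*sqrt(7)) = 32 - 48*I*sqrt(7)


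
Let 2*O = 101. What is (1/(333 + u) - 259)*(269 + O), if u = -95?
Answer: -39388599/476 ≈ -82749.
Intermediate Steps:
O = 101/2 (O = (1/2)*101 = 101/2 ≈ 50.500)
(1/(333 + u) - 259)*(269 + O) = (1/(333 - 95) - 259)*(269 + 101/2) = (1/238 - 259)*(639/2) = -61641/238*639/2 = -39388599/476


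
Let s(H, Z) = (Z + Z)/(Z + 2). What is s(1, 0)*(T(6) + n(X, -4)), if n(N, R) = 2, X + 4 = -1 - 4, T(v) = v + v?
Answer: 0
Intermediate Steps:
s(H, Z) = 2*Z/(2 + Z) (s(H, Z) = (2*Z)/(2 + Z) = 2*Z/(2 + Z))
T(v) = 2*v
X = -9 (X = -4 + (-1 - 4) = -4 - 5 = -9)
s(1, 0)*(T(6) + n(X, -4)) = (2*0/(2 + 0))*(2*6 + 2) = (2*0/2)*(12 + 2) = (2*0*(½))*14 = 0*14 = 0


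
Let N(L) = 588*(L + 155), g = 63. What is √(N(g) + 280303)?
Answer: √408487 ≈ 639.13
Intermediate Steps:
N(L) = 91140 + 588*L (N(L) = 588*(155 + L) = 91140 + 588*L)
√(N(g) + 280303) = √((91140 + 588*63) + 280303) = √((91140 + 37044) + 280303) = √(128184 + 280303) = √408487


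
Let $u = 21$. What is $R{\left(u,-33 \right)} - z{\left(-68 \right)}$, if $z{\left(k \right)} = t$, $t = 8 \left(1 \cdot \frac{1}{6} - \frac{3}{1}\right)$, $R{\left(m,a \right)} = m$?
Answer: $\frac{131}{3} \approx 43.667$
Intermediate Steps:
$t = - \frac{68}{3}$ ($t = 8 \left(1 \cdot \frac{1}{6} - 3\right) = 8 \left(\frac{1}{6} - 3\right) = 8 \left(- \frac{17}{6}\right) = - \frac{68}{3} \approx -22.667$)
$z{\left(k \right)} = - \frac{68}{3}$
$R{\left(u,-33 \right)} - z{\left(-68 \right)} = 21 - - \frac{68}{3} = 21 + \frac{68}{3} = \frac{131}{3}$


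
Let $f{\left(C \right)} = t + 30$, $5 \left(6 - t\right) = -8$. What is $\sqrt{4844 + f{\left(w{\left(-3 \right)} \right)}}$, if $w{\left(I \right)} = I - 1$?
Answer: $\frac{6 \sqrt{3390}}{5} \approx 69.868$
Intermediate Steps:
$t = \frac{38}{5}$ ($t = 6 - - \frac{8}{5} = 6 + \frac{8}{5} = \frac{38}{5} \approx 7.6$)
$w{\left(I \right)} = -1 + I$ ($w{\left(I \right)} = I - 1 = -1 + I$)
$f{\left(C \right)} = \frac{188}{5}$ ($f{\left(C \right)} = \frac{38}{5} + 30 = \frac{188}{5}$)
$\sqrt{4844 + f{\left(w{\left(-3 \right)} \right)}} = \sqrt{4844 + \frac{188}{5}} = \sqrt{\frac{24408}{5}} = \frac{6 \sqrt{3390}}{5}$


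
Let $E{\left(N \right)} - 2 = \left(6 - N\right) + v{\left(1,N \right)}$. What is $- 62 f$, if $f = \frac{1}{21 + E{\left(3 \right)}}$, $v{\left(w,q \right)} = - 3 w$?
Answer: $- \frac{62}{23} \approx -2.6957$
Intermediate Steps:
$E{\left(N \right)} = 5 - N$ ($E{\left(N \right)} = 2 - \left(-3 + N\right) = 5 - N$)
$f = \frac{1}{23}$ ($f = \frac{1}{21 + \left(5 - 3\right)} = \frac{1}{21 + 2} = \frac{1}{23} \approx 0.043478$)
$- 62 f = \left(-62\right) \frac{1}{23} = - \frac{62}{23}$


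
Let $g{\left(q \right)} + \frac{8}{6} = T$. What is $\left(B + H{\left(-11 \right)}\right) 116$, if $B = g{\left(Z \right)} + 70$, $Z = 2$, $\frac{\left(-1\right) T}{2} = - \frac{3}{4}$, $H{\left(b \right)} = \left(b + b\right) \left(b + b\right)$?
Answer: $\frac{192850}{3} \approx 64283.0$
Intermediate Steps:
$H{\left(b \right)} = 4 b^{2}$ ($H{\left(b \right)} = 2 b 2 b = 4 b^{2}$)
$T = \frac{3}{2}$ ($T = - 2 \left(- \frac{3}{4}\right) = - 2 \left(\left(-3\right) \frac{1}{4}\right) = \left(-2\right) \left(- \frac{3}{4}\right) = \frac{3}{2} \approx 1.5$)
$g{\left(q \right)} = \frac{1}{6}$ ($g{\left(q \right)} = - \frac{4}{3} + \frac{3}{2} = \frac{1}{6}$)
$B = \frac{421}{6}$ ($B = \frac{1}{6} + 70 = \frac{421}{6} \approx 70.167$)
$\left(B + H{\left(-11 \right)}\right) 116 = \left(\frac{421}{6} + 4 \left(-11\right)^{2}\right) 116 = \left(\frac{421}{6} + 4 \cdot 121\right) 116 = \left(\frac{421}{6} + 484\right) 116 = \frac{3325}{6} \cdot 116 = \frac{192850}{3}$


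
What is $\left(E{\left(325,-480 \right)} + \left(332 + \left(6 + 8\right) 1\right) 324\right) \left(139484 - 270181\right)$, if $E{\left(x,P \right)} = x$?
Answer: $-14694133013$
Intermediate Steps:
$\left(E{\left(325,-480 \right)} + \left(332 + \left(6 + 8\right) 1\right) 324\right) \left(139484 - 270181\right) = \left(325 + \left(332 + \left(6 + 8\right) 1\right) 324\right) \left(139484 - 270181\right) = \left(325 + \left(332 + 14 \cdot 1\right) 324\right) \left(-130697\right) = \left(325 + \left(332 + 14\right) 324\right) \left(-130697\right) = \left(325 + 346 \cdot 324\right) \left(-130697\right) = \left(325 + 112104\right) \left(-130697\right) = 112429 \left(-130697\right) = -14694133013$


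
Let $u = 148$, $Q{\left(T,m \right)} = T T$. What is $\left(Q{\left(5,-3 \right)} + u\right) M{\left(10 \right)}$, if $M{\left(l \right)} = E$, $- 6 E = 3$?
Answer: $- \frac{173}{2} \approx -86.5$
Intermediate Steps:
$E = - \frac{1}{2}$ ($E = \left(- \frac{1}{6}\right) 3 = - \frac{1}{2} \approx -0.5$)
$Q{\left(T,m \right)} = T^{2}$
$M{\left(l \right)} = - \frac{1}{2}$
$\left(Q{\left(5,-3 \right)} + u\right) M{\left(10 \right)} = \left(5^{2} + 148\right) \left(- \frac{1}{2}\right) = \left(25 + 148\right) \left(- \frac{1}{2}\right) = 173 \left(- \frac{1}{2}\right) = - \frac{173}{2}$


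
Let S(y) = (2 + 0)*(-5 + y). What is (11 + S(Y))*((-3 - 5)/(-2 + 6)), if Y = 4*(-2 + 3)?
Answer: -18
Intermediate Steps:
Y = 4 (Y = 4*1 = 4)
S(y) = -10 + 2*y (S(y) = 2*(-5 + y) = -10 + 2*y)
(11 + S(Y))*((-3 - 5)/(-2 + 6)) = (11 + (-10 + 2*4))*((-3 - 5)/(-2 + 6)) = (11 + (-10 + 8))*(-8/4) = (11 - 2)*(-8*1/4) = 9*(-2) = -18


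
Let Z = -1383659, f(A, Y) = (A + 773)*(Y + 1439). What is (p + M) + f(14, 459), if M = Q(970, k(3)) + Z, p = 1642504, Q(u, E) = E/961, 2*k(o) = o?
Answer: 3368441465/1922 ≈ 1.7526e+6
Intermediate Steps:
k(o) = o/2
Q(u, E) = E/961 (Q(u, E) = E*(1/961) = E/961)
f(A, Y) = (773 + A)*(1439 + Y)
M = -2659392595/1922 (M = ((1/2)*3)/961 - 1383659 = (1/961)*(3/2) - 1383659 = 3/1922 - 1383659 = -2659392595/1922 ≈ -1.3837e+6)
(p + M) + f(14, 459) = (1642504 - 2659392595/1922) + (1112347 + 773*459 + 1439*14 + 14*459) = 497500093/1922 + (1112347 + 354807 + 20146 + 6426) = 497500093/1922 + 1493726 = 3368441465/1922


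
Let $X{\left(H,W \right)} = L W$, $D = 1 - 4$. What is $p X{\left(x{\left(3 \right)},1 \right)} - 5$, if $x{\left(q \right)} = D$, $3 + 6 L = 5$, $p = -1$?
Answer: $- \frac{16}{3} \approx -5.3333$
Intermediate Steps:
$L = \frac{1}{3}$ ($L = - \frac{1}{2} + \frac{1}{6} \cdot 5 = - \frac{1}{2} + \frac{5}{6} = \frac{1}{3} \approx 0.33333$)
$D = -3$ ($D = 1 - 4 = -3$)
$x{\left(q \right)} = -3$
$X{\left(H,W \right)} = \frac{W}{3}$
$p X{\left(x{\left(3 \right)},1 \right)} - 5 = - \frac{1}{3} - 5 = - \frac{16}{3}$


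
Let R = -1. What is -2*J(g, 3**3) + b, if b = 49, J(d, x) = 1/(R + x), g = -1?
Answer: 636/13 ≈ 48.923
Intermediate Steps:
J(d, x) = 1/(-1 + x)
-2*J(g, 3**3) + b = -2/(-1 + 3**3) + 49 = -2/(-1 + 27) + 49 = -2/26 + 49 = -2*1/26 + 49 = -1/13 + 49 = 636/13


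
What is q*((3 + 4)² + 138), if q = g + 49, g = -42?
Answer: 1309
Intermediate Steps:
q = 7 (q = -42 + 49 = 7)
q*((3 + 4)² + 138) = 7*((3 + 4)² + 138) = 7*(7² + 138) = 7*(49 + 138) = 7*187 = 1309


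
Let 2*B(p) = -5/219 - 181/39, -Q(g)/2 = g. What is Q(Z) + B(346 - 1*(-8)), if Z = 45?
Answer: -87623/949 ≈ -92.332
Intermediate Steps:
Q(g) = -2*g
B(p) = -2213/949 (B(p) = (-5/219 - 181/39)/2 = (½)*(-4426/949) = -2213/949)
Q(Z) + B(346 - 1*(-8)) = -2*45 - 2213/949 = -90 - 2213/949 = -87623/949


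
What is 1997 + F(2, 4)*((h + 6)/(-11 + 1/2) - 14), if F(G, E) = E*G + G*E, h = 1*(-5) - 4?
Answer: 12443/7 ≈ 1777.6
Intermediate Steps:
h = -9 (h = -5 - 4 = -9)
F(G, E) = 2*E*G (F(G, E) = E*G + E*G = 2*E*G)
1997 + F(2, 4)*((h + 6)/(-11 + 1/2) - 14) = 1997 + (2*4*2)*((-9 + 6)/(-11 + 1/2) - 14) = 1997 + 16*(-3/(-11 + ½) - 14) = 1997 + 16*(-3/(-21/2) - 14) = 1997 + 16*(-3*(-2/21) - 14) = 1997 + 16*(2/7 - 14) = 1997 + 16*(-96/7) = 1997 - 1536/7 = 12443/7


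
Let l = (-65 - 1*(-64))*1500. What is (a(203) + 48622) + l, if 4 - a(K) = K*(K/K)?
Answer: 46923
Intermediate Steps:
a(K) = 4 - K (a(K) = 4 - K*K/K = 4 - K)
l = -1500 (l = (-65 + 64)*1500 = -1*1500 = -1500)
(a(203) + 48622) + l = ((4 - 1*203) + 48622) - 1500 = ((4 - 203) + 48622) - 1500 = (-199 + 48622) - 1500 = 48423 - 1500 = 46923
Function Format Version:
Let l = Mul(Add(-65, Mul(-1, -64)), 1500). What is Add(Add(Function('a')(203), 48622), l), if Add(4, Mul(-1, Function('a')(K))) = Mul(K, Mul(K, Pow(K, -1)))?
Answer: 46923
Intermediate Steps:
Function('a')(K) = Add(4, Mul(-1, K)) (Function('a')(K) = Add(4, Mul(-1, Mul(K, Mul(K, Pow(K, -1))))) = Add(4, Mul(-1, Mul(K, 1))) = Add(4, Mul(-1, K)))
l = -1500 (l = Mul(Add(-65, 64), 1500) = Mul(-1, 1500) = -1500)
Add(Add(Function('a')(203), 48622), l) = Add(Add(Add(4, Mul(-1, 203)), 48622), -1500) = Add(Add(Add(4, -203), 48622), -1500) = Add(Add(-199, 48622), -1500) = Add(48423, -1500) = 46923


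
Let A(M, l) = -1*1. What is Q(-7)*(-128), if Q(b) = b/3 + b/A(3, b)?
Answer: -1792/3 ≈ -597.33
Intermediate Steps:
A(M, l) = -1
Q(b) = -2*b/3 (Q(b) = b/3 + b/(-1) = b*(⅓) + b*(-1) = b/3 - b = -2*b/3)
Q(-7)*(-128) = -⅔*(-7)*(-128) = (14/3)*(-128) = -1792/3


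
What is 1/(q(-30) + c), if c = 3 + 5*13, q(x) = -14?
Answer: 1/54 ≈ 0.018519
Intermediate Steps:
c = 68 (c = 3 + 65 = 68)
1/(q(-30) + c) = 1/(-14 + 68) = 1/54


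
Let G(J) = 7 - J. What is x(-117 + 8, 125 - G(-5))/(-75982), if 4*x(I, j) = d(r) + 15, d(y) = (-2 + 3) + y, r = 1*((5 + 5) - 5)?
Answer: -21/303928 ≈ -6.9095e-5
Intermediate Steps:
r = 5 (r = 1*(10 - 5) = 1*5 = 5)
d(y) = 1 + y
x(I, j) = 21/4 (x(I, j) = ((1 + 5) + 15)/4 = (6 + 15)/4 = (¼)*21 = 21/4)
x(-117 + 8, 125 - G(-5))/(-75982) = (21/4)/(-75982) = (21/4)*(-1/75982) = -21/303928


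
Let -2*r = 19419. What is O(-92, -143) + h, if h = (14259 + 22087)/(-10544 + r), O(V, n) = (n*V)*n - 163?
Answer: -76212818489/40507 ≈ -1.8815e+6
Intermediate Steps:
r = -19419/2 (r = -1/2*19419 = -19419/2 ≈ -9709.5)
O(V, n) = -163 + V*n**2 (O(V, n) = (V*n)*n - 163 = V*n**2 - 163 = -163 + V*n**2)
h = -72692/40507 (h = (14259 + 22087)/(-10544 - 19419/2) = 36346/(-40507/2) = 36346*(-2/40507) = -72692/40507 ≈ -1.7946)
O(-92, -143) + h = (-163 - 92*(-143)**2) - 72692/40507 = (-163 - 92*20449) - 72692/40507 = (-163 - 1881308) - 72692/40507 = -1881471 - 72692/40507 = -76212818489/40507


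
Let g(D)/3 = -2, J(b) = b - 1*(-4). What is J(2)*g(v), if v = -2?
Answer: -36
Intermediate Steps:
J(b) = 4 + b (J(b) = b + 4 = 4 + b)
g(D) = -6 (g(D) = 3*(-2) = -6)
J(2)*g(v) = (4 + 2)*(-6) = 6*(-6) = -36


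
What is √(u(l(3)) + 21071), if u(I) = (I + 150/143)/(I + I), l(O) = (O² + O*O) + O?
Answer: √84454756386/2002 ≈ 145.16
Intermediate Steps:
l(O) = O + 2*O² (l(O) = (O² + O²) + O = 2*O² + O = O + 2*O²)
u(I) = (150/143 + I)/(2*I) (u(I) = (I + 150*(1/143))/((2*I)) = (I + 150/143)*(1/(2*I)) = (150/143 + I)*(1/(2*I)) = (150/143 + I)/(2*I))
√(u(l(3)) + 21071) = √((150 + 143*(3*(1 + 2*3)))/(286*((3*(1 + 2*3)))) + 21071) = √((150 + 143*(3*(1 + 6)))/(286*((3*(1 + 6)))) + 21071) = √((150 + 143*(3*7))/(286*((3*7))) + 21071) = √((1/286)*(150 + 143*21)/21 + 21071) = √((1/286)*(1/21)*(150 + 3003) + 21071) = √((1/286)*(1/21)*3153 + 21071) = √(1051/2002 + 21071) = √(42185193/2002) = √84454756386/2002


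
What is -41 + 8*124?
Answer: 951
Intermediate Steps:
-41 + 8*124 = -41 + 992 = 951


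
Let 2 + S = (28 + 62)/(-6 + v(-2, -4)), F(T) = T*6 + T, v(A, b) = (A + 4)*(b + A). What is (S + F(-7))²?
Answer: 3136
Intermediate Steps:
v(A, b) = (4 + A)*(A + b)
F(T) = 7*T (F(T) = 6*T + T = 7*T)
S = -7 (S = -2 + (28 + 62)/(-6 + ((-2)² + 4*(-2) + 4*(-4) - 2*(-4))) = -2 + 90/(-6 + (4 - 8 - 16 + 8)) = -2 + 90/(-6 - 12) = -2 + 90/(-18) = -2 + 90*(-1/18) = -2 - 5 = -7)
(S + F(-7))² = (-7 + 7*(-7))² = (-7 - 49)² = (-56)² = 3136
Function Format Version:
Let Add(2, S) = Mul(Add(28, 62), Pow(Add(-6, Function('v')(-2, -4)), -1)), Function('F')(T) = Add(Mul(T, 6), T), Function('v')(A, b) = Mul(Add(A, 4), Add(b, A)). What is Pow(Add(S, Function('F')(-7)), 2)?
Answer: 3136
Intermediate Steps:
Function('v')(A, b) = Mul(Add(4, A), Add(A, b))
Function('F')(T) = Mul(7, T) (Function('F')(T) = Add(Mul(6, T), T) = Mul(7, T))
S = -7 (S = Add(-2, Mul(Add(28, 62), Pow(Add(-6, Add(Pow(-2, 2), Mul(4, -2), Mul(4, -4), Mul(-2, -4))), -1))) = Add(-2, Mul(90, Pow(Add(-6, Add(4, -8, -16, 8)), -1))) = Add(-2, Mul(90, Pow(Add(-6, -12), -1))) = Add(-2, Mul(90, Pow(-18, -1))) = Add(-2, Mul(90, Rational(-1, 18))) = Add(-2, -5) = -7)
Pow(Add(S, Function('F')(-7)), 2) = Pow(Add(-7, Mul(7, -7)), 2) = Pow(Add(-7, -49), 2) = Pow(-56, 2) = 3136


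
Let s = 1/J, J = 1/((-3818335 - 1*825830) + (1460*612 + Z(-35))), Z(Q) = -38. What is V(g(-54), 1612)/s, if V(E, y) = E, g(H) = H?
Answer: 54/3750683 ≈ 1.4397e-5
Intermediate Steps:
J = -1/3750683 (J = 1/((-3818335 - 1*825830) + (1460*612 - 38)) = 1/((-3818335 - 825830) + (893520 - 38)) = 1/(-4644165 + 893482) = 1/(-3750683) = -1/3750683 ≈ -2.6662e-7)
s = -3750683 (s = 1/(-1/3750683) = -3750683)
V(g(-54), 1612)/s = -54/(-3750683) = -54*(-1/3750683) = 54/3750683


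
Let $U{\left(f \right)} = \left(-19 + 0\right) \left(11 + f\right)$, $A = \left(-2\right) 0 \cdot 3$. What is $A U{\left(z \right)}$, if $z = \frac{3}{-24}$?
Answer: $0$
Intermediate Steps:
$z = - \frac{1}{8}$ ($z = 3 \left(- \frac{1}{24}\right) = - \frac{1}{8} \approx -0.125$)
$A = 0$ ($A = 0 \cdot 3 = 0$)
$U{\left(f \right)} = -209 - 19 f$ ($U{\left(f \right)} = - 19 \left(11 + f\right) = -209 - 19 f$)
$A U{\left(z \right)} = 0 \left(-209 - - \frac{19}{8}\right) = 0 \left(-209 + \frac{19}{8}\right) = 0 \left(- \frac{1653}{8}\right) = 0$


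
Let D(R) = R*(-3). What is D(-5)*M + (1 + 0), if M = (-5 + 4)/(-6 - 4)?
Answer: 5/2 ≈ 2.5000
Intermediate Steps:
D(R) = -3*R
M = ⅒ (M = -1/(-10) = -1*(-⅒) = ⅒ ≈ 0.10000)
D(-5)*M + (1 + 0) = -3*(-5)*(⅒) + (1 + 0) = 15*(⅒) + 1 = 3/2 + 1 = 5/2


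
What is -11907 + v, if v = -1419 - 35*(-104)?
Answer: -9686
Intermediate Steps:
v = 2221 (v = -1419 + 3640 = 2221)
-11907 + v = -11907 + 2221 = -9686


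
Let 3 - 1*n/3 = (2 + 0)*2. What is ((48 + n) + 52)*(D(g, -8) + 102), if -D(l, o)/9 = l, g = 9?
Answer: 2037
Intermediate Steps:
D(l, o) = -9*l
n = -3 (n = 9 - 3*(2 + 0)*2 = 9 - 6*2 = 9 - 3*4 = 9 - 12 = -3)
((48 + n) + 52)*(D(g, -8) + 102) = ((48 - 3) + 52)*(-9*9 + 102) = (45 + 52)*(-81 + 102) = 97*21 = 2037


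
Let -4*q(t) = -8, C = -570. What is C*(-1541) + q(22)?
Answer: 878372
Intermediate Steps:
q(t) = 2 (q(t) = -¼*(-8) = 2)
C*(-1541) + q(22) = -570*(-1541) + 2 = 878370 + 2 = 878372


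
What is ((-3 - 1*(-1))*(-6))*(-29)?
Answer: -348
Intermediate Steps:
((-3 - 1*(-1))*(-6))*(-29) = ((-3 + 1)*(-6))*(-29) = -2*(-6)*(-29) = 12*(-29) = -348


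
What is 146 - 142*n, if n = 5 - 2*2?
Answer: 4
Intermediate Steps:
n = 1 (n = 5 - 4 = 1)
146 - 142*n = 146 - 142*1 = 146 - 142 = 4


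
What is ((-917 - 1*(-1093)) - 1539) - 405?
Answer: -1768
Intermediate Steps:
((-917 - 1*(-1093)) - 1539) - 405 = ((-917 + 1093) - 1539) - 405 = (176 - 1539) - 405 = -1363 - 405 = -1768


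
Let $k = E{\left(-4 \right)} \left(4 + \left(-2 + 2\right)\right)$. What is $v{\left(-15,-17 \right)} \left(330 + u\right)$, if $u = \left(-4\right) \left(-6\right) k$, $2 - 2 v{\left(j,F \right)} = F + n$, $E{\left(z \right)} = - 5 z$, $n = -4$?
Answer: $25875$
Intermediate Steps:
$k = 80$ ($k = \left(-5\right) \left(-4\right) \left(4 + \left(-2 + 2\right)\right) = 20 \left(4 + 0\right) = 20 \cdot 4 = 80$)
$v{\left(j,F \right)} = 3 - \frac{F}{2}$ ($v{\left(j,F \right)} = 1 - \frac{F - 4}{2} = 1 - \frac{-4 + F}{2} = 1 - \left(-2 + \frac{F}{2}\right) = 3 - \frac{F}{2}$)
$u = 1920$ ($u = \left(-4\right) \left(-6\right) 80 = 24 \cdot 80 = 1920$)
$v{\left(-15,-17 \right)} \left(330 + u\right) = \left(3 - - \frac{17}{2}\right) \left(330 + 1920\right) = \left(3 + \frac{17}{2}\right) 2250 = \frac{23}{2} \cdot 2250 = 25875$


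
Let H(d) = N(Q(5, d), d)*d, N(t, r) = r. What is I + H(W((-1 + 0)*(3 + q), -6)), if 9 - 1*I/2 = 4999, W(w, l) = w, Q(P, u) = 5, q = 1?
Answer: -9964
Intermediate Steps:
H(d) = d**2 (H(d) = d*d = d**2)
I = -9980 (I = 18 - 2*4999 = 18 - 9998 = -9980)
I + H(W((-1 + 0)*(3 + q), -6)) = -9980 + ((-1 + 0)*(3 + 1))**2 = -9980 + (-1*4)**2 = -9980 + (-4)**2 = -9980 + 16 = -9964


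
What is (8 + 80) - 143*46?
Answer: -6490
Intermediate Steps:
(8 + 80) - 143*46 = 88 - 6578 = -6490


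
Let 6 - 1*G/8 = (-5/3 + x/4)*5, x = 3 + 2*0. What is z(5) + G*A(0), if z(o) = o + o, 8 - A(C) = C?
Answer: 2062/3 ≈ 687.33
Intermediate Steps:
x = 3 (x = 3 + 0 = 3)
A(C) = 8 - C
z(o) = 2*o
G = 254/3 (G = 48 - 8*(-5/3 + 3/4)*5 = 48 - 8*(-5*⅓ + 3*(¼))*5 = 48 - 8*(-5/3 + ¾)*5 = 48 - (-22)*5/3 = 48 - 8*(-55/12) = 48 + 110/3 = 254/3 ≈ 84.667)
z(5) + G*A(0) = 2*5 + 254*(8 - 1*0)/3 = 10 + 254*(8 + 0)/3 = 10 + (254/3)*8 = 10 + 2032/3 = 2062/3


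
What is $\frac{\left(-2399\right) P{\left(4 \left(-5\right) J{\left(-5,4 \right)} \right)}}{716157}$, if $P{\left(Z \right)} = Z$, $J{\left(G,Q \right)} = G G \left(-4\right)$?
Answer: $- \frac{4798000}{716157} \approx -6.6996$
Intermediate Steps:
$J{\left(G,Q \right)} = - 4 G^{2}$ ($J{\left(G,Q \right)} = G^{2} \left(-4\right) = - 4 G^{2}$)
$\frac{\left(-2399\right) P{\left(4 \left(-5\right) J{\left(-5,4 \right)} \right)}}{716157} = \frac{\left(-2399\right) 4 \left(-5\right) \left(- 4 \left(-5\right)^{2}\right)}{716157} = - 2399 \left(- 20 \left(\left(-4\right) 25\right)\right) \frac{1}{716157} = - 2399 \left(\left(-20\right) \left(-100\right)\right) \frac{1}{716157} = \left(-2399\right) 2000 \cdot \frac{1}{716157} = \left(-4798000\right) \frac{1}{716157} = - \frac{4798000}{716157}$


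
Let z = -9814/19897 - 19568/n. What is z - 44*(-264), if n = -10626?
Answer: 1228101962242/105712761 ≈ 11617.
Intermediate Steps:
z = 142530466/105712761 (z = -9814/19897 - 19568/(-10626) = -9814*1/19897 - 19568*(-1/10626) = -9814/19897 + 9784/5313 = 142530466/105712761 ≈ 1.3483)
z - 44*(-264) = 142530466/105712761 - 44*(-264) = 142530466/105712761 - 1*(-11616) = 142530466/105712761 + 11616 = 1228101962242/105712761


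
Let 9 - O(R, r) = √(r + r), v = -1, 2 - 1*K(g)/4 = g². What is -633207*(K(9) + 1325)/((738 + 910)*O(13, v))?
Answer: -69278949/1648 - 7697661*I*√2/1648 ≈ -42038.0 - 6605.7*I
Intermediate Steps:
K(g) = 8 - 4*g²
O(R, r) = 9 - √2*√r (O(R, r) = 9 - √(r + r) = 9 - √(2*r) = 9 - √2*√r)
-633207*(K(9) + 1325)/((738 + 910)*O(13, v)) = -633207*((8 - 4*9²) + 1325)/((9 - √2*√(-1))*(738 + 910)) = -633207*(1333/1648 - 81/412)/(9 - √2*I) = -633207*1009/(1648*(9 - I*√2)) = -633207/(14832/1009 - 1648*I*√2/1009)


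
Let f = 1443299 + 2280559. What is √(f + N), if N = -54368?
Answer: √3669490 ≈ 1915.6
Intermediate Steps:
f = 3723858
√(f + N) = √(3723858 - 54368) = √3669490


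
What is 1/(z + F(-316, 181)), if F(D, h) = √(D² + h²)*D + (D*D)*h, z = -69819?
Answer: 18004117/324134986346537 + 316*√132617/324134986346537 ≈ 5.5900e-8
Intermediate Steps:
F(D, h) = D*√(D² + h²) + h*D² (F(D, h) = D*√(D² + h²) + D²*h = D*√(D² + h²) + h*D²)
1/(z + F(-316, 181)) = 1/(-69819 - 316*(√((-316)² + 181²) - 316*181)) = 1/(-69819 - 316*(√(99856 + 32761) - 57196)) = 1/(-69819 - 316*(√132617 - 57196)) = 1/(-69819 - 316*(-57196 + √132617)) = 1/(-69819 + (18073936 - 316*√132617)) = 1/(18004117 - 316*√132617)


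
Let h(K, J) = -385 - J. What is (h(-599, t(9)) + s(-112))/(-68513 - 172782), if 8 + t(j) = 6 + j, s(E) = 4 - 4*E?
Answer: -12/48259 ≈ -0.00024866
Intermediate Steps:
t(j) = -2 + j (t(j) = -8 + (6 + j) = -2 + j)
(h(-599, t(9)) + s(-112))/(-68513 - 172782) = ((-385 - (-2 + 9)) + (4 - 4*(-112)))/(-68513 - 172782) = ((-385 - 1*7) + (4 + 448))/(-241295) = ((-385 - 7) + 452)*(-1/241295) = (-392 + 452)*(-1/241295) = 60*(-1/241295) = -12/48259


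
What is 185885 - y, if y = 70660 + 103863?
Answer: 11362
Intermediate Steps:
y = 174523
185885 - y = 185885 - 1*174523 = 185885 - 174523 = 11362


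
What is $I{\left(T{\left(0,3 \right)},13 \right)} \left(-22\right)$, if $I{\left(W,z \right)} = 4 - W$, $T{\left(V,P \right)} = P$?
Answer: $-22$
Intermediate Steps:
$I{\left(T{\left(0,3 \right)},13 \right)} \left(-22\right) = \left(4 - 3\right) \left(-22\right) = 1 \left(-22\right) = -22$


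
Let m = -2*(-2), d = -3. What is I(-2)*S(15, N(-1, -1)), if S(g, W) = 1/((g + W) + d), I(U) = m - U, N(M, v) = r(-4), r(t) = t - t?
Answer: 1/2 ≈ 0.50000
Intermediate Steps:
r(t) = 0
N(M, v) = 0
m = 4
I(U) = 4 - U
S(g, W) = 1/(-3 + W + g) (S(g, W) = 1/((g + W) - 3) = 1/((W + g) - 3) = 1/(-3 + W + g))
I(-2)*S(15, N(-1, -1)) = (4 - 1*(-2))/(-3 + 0 + 15) = (4 + 2)/12 = 6*(1/12) = 1/2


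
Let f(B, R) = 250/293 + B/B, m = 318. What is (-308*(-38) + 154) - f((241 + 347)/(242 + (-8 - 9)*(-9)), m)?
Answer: 3473851/293 ≈ 11856.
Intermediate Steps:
f(B, R) = 543/293 (f(B, R) = 250*(1/293) + 1 = 250/293 + 1 = 543/293)
(-308*(-38) + 154) - f((241 + 347)/(242 + (-8 - 9)*(-9)), m) = (-308*(-38) + 154) - 1*543/293 = (11704 + 154) - 543/293 = 11858 - 543/293 = 3473851/293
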